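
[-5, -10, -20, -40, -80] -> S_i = -5*2^i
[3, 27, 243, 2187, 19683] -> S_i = 3*9^i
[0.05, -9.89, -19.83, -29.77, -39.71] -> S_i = 0.05 + -9.94*i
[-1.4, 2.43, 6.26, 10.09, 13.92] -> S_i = -1.40 + 3.83*i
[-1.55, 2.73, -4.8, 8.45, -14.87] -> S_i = -1.55*(-1.76)^i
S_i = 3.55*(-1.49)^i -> [3.55, -5.29, 7.88, -11.74, 17.5]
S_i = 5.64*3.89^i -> [5.64, 21.94, 85.35, 331.99, 1291.45]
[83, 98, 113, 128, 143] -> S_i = 83 + 15*i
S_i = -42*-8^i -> [-42, 336, -2688, 21504, -172032]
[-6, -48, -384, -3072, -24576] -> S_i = -6*8^i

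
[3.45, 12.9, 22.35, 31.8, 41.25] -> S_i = 3.45 + 9.45*i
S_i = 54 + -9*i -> [54, 45, 36, 27, 18]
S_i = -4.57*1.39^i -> [-4.57, -6.35, -8.83, -12.27, -17.06]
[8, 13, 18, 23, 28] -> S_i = 8 + 5*i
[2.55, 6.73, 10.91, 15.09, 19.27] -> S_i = 2.55 + 4.18*i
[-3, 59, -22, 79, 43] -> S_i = Random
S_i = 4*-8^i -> [4, -32, 256, -2048, 16384]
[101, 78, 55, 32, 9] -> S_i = 101 + -23*i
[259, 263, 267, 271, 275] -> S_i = 259 + 4*i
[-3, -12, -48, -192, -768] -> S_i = -3*4^i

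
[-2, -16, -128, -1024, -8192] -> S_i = -2*8^i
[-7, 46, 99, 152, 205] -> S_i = -7 + 53*i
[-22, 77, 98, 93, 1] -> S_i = Random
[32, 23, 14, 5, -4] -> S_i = 32 + -9*i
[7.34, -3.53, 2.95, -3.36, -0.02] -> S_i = Random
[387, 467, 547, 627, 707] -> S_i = 387 + 80*i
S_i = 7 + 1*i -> [7, 8, 9, 10, 11]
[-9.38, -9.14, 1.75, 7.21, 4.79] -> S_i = Random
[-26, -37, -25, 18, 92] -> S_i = Random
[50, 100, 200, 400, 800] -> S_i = 50*2^i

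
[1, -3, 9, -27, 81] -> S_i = 1*-3^i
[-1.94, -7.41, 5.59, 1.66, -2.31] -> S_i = Random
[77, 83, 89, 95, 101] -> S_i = 77 + 6*i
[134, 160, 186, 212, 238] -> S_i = 134 + 26*i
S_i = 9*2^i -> [9, 18, 36, 72, 144]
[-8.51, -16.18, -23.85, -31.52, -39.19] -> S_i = -8.51 + -7.67*i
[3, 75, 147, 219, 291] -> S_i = 3 + 72*i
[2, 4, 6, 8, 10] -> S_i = 2 + 2*i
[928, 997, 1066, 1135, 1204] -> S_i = 928 + 69*i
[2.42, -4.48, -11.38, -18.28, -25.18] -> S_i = 2.42 + -6.90*i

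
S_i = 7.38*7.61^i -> [7.38, 56.16, 427.39, 3252.45, 24751.13]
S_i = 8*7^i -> [8, 56, 392, 2744, 19208]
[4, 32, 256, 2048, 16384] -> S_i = 4*8^i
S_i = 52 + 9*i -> [52, 61, 70, 79, 88]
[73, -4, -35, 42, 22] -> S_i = Random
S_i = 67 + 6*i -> [67, 73, 79, 85, 91]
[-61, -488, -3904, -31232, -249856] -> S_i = -61*8^i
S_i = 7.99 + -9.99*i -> [7.99, -2.0, -11.99, -21.98, -31.97]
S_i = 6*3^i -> [6, 18, 54, 162, 486]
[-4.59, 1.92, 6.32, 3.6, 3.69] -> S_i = Random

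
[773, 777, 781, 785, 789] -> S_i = 773 + 4*i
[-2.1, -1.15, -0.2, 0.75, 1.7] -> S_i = -2.10 + 0.95*i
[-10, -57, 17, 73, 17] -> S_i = Random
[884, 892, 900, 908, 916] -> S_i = 884 + 8*i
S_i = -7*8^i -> [-7, -56, -448, -3584, -28672]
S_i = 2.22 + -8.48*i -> [2.22, -6.26, -14.74, -23.22, -31.7]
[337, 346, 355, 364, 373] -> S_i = 337 + 9*i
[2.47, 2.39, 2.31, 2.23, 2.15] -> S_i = 2.47 + -0.08*i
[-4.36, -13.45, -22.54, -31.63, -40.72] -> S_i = -4.36 + -9.09*i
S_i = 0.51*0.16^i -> [0.51, 0.08, 0.01, 0.0, 0.0]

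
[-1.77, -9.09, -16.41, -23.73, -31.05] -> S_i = -1.77 + -7.32*i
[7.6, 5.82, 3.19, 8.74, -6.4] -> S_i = Random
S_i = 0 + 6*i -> [0, 6, 12, 18, 24]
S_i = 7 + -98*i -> [7, -91, -189, -287, -385]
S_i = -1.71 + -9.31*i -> [-1.71, -11.02, -20.33, -29.64, -38.95]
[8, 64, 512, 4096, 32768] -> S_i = 8*8^i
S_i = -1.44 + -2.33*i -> [-1.44, -3.77, -6.1, -8.43, -10.76]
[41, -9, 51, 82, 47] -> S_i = Random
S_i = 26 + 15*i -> [26, 41, 56, 71, 86]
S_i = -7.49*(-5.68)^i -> [-7.49, 42.54, -241.65, 1372.55, -7796.06]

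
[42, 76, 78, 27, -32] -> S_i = Random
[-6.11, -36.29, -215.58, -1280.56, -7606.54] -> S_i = -6.11*5.94^i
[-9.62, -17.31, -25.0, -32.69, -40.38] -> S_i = -9.62 + -7.69*i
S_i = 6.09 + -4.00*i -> [6.09, 2.09, -1.91, -5.91, -9.91]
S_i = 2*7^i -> [2, 14, 98, 686, 4802]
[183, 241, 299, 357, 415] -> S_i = 183 + 58*i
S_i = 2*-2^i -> [2, -4, 8, -16, 32]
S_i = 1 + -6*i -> [1, -5, -11, -17, -23]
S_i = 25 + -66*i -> [25, -41, -107, -173, -239]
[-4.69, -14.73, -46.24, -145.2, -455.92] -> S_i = -4.69*3.14^i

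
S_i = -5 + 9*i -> [-5, 4, 13, 22, 31]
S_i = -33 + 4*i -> [-33, -29, -25, -21, -17]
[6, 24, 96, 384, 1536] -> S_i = 6*4^i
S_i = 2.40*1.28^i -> [2.4, 3.07, 3.93, 5.03, 6.44]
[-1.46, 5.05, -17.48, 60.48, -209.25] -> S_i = -1.46*(-3.46)^i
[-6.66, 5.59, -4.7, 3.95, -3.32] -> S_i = -6.66*(-0.84)^i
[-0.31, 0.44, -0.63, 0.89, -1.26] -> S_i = -0.31*(-1.42)^i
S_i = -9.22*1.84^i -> [-9.22, -16.96, -31.22, -57.44, -105.68]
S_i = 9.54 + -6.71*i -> [9.54, 2.83, -3.88, -10.59, -17.3]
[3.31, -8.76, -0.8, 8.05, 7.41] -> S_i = Random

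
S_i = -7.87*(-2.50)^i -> [-7.87, 19.68, -49.19, 122.97, -307.42]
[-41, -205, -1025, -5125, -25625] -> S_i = -41*5^i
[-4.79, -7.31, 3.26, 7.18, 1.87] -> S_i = Random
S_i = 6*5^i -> [6, 30, 150, 750, 3750]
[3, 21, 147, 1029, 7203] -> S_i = 3*7^i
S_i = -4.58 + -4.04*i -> [-4.58, -8.62, -12.66, -16.7, -20.74]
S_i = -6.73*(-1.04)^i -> [-6.73, 7.0, -7.28, 7.57, -7.87]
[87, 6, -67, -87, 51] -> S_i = Random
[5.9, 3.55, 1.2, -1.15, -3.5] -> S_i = 5.90 + -2.35*i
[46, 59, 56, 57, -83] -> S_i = Random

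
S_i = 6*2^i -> [6, 12, 24, 48, 96]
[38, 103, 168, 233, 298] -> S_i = 38 + 65*i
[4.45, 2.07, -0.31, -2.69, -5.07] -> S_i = 4.45 + -2.38*i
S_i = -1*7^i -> [-1, -7, -49, -343, -2401]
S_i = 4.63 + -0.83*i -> [4.63, 3.8, 2.97, 2.14, 1.31]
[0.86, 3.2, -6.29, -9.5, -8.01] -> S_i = Random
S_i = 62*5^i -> [62, 310, 1550, 7750, 38750]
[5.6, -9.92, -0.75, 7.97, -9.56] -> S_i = Random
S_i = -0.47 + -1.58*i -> [-0.47, -2.05, -3.63, -5.21, -6.79]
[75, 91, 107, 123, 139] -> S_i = 75 + 16*i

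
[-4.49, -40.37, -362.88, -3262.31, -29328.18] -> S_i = -4.49*8.99^i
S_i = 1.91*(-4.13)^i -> [1.91, -7.89, 32.58, -134.55, 555.69]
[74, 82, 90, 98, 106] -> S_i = 74 + 8*i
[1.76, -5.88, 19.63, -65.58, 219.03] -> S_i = 1.76*(-3.34)^i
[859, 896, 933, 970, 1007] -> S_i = 859 + 37*i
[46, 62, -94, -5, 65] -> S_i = Random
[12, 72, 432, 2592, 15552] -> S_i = 12*6^i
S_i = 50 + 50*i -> [50, 100, 150, 200, 250]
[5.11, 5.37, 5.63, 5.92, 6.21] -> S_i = 5.11*1.05^i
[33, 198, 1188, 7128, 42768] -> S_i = 33*6^i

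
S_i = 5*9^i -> [5, 45, 405, 3645, 32805]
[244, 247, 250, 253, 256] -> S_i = 244 + 3*i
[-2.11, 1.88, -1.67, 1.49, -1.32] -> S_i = -2.11*(-0.89)^i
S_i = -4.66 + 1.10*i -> [-4.66, -3.56, -2.46, -1.36, -0.26]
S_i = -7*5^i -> [-7, -35, -175, -875, -4375]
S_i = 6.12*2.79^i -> [6.12, 17.07, 47.64, 132.91, 370.82]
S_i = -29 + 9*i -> [-29, -20, -11, -2, 7]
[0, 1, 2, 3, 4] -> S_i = 0 + 1*i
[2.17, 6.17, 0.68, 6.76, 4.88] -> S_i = Random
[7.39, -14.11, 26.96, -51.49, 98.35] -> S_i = 7.39*(-1.91)^i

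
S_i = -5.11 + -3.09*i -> [-5.11, -8.2, -11.29, -14.38, -17.47]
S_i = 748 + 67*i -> [748, 815, 882, 949, 1016]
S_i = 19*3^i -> [19, 57, 171, 513, 1539]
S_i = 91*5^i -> [91, 455, 2275, 11375, 56875]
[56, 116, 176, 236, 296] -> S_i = 56 + 60*i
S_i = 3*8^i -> [3, 24, 192, 1536, 12288]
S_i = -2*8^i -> [-2, -16, -128, -1024, -8192]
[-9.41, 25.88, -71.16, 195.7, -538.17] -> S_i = -9.41*(-2.75)^i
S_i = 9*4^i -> [9, 36, 144, 576, 2304]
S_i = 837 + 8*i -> [837, 845, 853, 861, 869]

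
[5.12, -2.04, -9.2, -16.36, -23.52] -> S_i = 5.12 + -7.16*i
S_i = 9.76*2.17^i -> [9.76, 21.18, 45.96, 99.73, 216.42]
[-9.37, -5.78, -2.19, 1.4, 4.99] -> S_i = -9.37 + 3.59*i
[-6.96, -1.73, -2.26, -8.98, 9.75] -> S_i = Random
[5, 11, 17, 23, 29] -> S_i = 5 + 6*i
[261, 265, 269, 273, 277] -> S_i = 261 + 4*i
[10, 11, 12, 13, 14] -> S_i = 10 + 1*i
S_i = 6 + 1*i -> [6, 7, 8, 9, 10]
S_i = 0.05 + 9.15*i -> [0.05, 9.2, 18.35, 27.5, 36.65]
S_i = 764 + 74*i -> [764, 838, 912, 986, 1060]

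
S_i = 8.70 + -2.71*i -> [8.7, 5.99, 3.28, 0.57, -2.14]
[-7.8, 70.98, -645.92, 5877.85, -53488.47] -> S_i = -7.80*(-9.10)^i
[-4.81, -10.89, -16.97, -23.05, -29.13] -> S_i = -4.81 + -6.08*i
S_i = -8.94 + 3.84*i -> [-8.94, -5.1, -1.26, 2.58, 6.42]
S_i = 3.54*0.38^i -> [3.54, 1.35, 0.51, 0.19, 0.07]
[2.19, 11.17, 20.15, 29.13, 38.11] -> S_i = 2.19 + 8.98*i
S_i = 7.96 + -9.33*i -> [7.96, -1.37, -10.7, -20.03, -29.36]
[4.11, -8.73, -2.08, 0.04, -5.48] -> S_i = Random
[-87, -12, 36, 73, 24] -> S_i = Random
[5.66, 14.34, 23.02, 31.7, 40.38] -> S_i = 5.66 + 8.68*i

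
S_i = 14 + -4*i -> [14, 10, 6, 2, -2]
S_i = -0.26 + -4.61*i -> [-0.26, -4.87, -9.48, -14.09, -18.7]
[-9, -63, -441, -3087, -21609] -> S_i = -9*7^i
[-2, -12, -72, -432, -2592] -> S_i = -2*6^i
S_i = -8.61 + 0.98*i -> [-8.61, -7.63, -6.65, -5.67, -4.69]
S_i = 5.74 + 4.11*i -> [5.74, 9.85, 13.96, 18.07, 22.18]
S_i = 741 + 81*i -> [741, 822, 903, 984, 1065]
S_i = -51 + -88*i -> [-51, -139, -227, -315, -403]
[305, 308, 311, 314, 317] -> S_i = 305 + 3*i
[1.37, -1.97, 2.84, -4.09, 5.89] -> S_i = 1.37*(-1.44)^i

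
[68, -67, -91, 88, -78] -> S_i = Random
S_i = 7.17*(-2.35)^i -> [7.17, -16.85, 39.6, -93.05, 218.67]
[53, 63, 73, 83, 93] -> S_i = 53 + 10*i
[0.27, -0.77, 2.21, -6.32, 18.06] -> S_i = 0.27*(-2.86)^i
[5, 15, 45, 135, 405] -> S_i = 5*3^i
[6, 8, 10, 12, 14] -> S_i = 6 + 2*i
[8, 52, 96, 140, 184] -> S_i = 8 + 44*i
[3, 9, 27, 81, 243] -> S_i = 3*3^i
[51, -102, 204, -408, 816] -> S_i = 51*-2^i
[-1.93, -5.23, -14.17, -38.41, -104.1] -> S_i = -1.93*2.71^i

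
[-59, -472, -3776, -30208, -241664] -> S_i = -59*8^i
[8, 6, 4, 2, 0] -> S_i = 8 + -2*i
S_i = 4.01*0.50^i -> [4.01, 2.0, 1.0, 0.5, 0.25]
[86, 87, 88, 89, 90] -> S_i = 86 + 1*i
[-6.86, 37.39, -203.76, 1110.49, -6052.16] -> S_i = -6.86*(-5.45)^i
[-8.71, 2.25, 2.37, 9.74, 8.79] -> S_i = Random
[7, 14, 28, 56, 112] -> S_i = 7*2^i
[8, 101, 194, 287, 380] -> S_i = 8 + 93*i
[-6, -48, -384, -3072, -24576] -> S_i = -6*8^i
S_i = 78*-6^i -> [78, -468, 2808, -16848, 101088]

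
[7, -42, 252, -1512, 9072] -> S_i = 7*-6^i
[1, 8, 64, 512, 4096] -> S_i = 1*8^i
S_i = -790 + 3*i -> [-790, -787, -784, -781, -778]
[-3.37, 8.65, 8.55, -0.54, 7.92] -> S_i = Random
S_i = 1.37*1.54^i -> [1.37, 2.11, 3.25, 5.0, 7.71]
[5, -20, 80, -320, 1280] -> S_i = 5*-4^i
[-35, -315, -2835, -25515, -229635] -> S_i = -35*9^i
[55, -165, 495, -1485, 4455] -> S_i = 55*-3^i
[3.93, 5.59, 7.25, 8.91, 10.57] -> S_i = 3.93 + 1.66*i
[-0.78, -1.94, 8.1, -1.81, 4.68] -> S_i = Random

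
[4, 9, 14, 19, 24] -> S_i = 4 + 5*i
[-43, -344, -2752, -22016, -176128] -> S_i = -43*8^i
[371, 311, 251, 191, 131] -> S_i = 371 + -60*i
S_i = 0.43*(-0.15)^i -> [0.43, -0.06, 0.01, -0.0, 0.0]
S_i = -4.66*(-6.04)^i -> [-4.66, 28.15, -170.0, 1026.83, -6202.03]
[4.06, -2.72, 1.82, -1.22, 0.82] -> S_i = 4.06*(-0.67)^i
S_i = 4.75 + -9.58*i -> [4.75, -4.83, -14.41, -23.99, -33.57]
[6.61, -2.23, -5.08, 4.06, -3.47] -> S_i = Random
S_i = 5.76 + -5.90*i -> [5.76, -0.14, -6.04, -11.94, -17.84]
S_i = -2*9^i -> [-2, -18, -162, -1458, -13122]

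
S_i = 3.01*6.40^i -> [3.01, 19.26, 123.29, 789.05, 5049.94]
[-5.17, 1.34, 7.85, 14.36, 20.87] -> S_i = -5.17 + 6.51*i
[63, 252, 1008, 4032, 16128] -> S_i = 63*4^i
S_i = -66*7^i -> [-66, -462, -3234, -22638, -158466]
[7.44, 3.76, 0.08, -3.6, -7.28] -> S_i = 7.44 + -3.68*i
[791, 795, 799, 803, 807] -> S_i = 791 + 4*i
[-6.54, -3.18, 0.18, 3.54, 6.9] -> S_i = -6.54 + 3.36*i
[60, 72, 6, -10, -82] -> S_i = Random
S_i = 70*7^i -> [70, 490, 3430, 24010, 168070]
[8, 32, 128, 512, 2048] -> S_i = 8*4^i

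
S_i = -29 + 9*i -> [-29, -20, -11, -2, 7]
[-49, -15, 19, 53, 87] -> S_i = -49 + 34*i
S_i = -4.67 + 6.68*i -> [-4.67, 2.01, 8.69, 15.37, 22.05]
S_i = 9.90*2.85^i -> [9.9, 28.22, 80.41, 229.18, 653.15]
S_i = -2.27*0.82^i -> [-2.27, -1.86, -1.53, -1.25, -1.03]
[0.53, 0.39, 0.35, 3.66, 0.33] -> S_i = Random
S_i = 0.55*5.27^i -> [0.55, 2.9, 15.28, 80.5, 424.23]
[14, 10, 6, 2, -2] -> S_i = 14 + -4*i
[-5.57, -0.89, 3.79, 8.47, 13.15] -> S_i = -5.57 + 4.68*i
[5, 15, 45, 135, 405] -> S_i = 5*3^i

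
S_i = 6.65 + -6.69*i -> [6.65, -0.04, -6.73, -13.42, -20.11]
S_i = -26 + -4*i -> [-26, -30, -34, -38, -42]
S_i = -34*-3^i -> [-34, 102, -306, 918, -2754]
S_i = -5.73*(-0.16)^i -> [-5.73, 0.92, -0.15, 0.02, -0.0]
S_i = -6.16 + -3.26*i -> [-6.16, -9.42, -12.68, -15.94, -19.2]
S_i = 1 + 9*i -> [1, 10, 19, 28, 37]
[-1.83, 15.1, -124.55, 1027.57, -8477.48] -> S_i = -1.83*(-8.25)^i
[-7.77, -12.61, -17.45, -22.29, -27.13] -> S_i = -7.77 + -4.84*i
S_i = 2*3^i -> [2, 6, 18, 54, 162]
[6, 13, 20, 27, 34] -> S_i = 6 + 7*i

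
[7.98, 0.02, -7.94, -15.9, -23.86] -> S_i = 7.98 + -7.96*i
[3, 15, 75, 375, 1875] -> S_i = 3*5^i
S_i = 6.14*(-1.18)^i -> [6.14, -7.25, 8.55, -10.09, 11.9]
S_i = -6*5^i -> [-6, -30, -150, -750, -3750]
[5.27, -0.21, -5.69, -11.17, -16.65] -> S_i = 5.27 + -5.48*i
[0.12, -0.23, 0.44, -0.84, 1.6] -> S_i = 0.12*(-1.91)^i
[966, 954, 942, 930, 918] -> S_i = 966 + -12*i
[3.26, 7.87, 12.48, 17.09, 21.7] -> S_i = 3.26 + 4.61*i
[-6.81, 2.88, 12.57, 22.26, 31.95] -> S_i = -6.81 + 9.69*i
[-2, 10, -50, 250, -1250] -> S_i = -2*-5^i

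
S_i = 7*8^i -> [7, 56, 448, 3584, 28672]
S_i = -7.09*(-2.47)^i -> [-7.09, 17.51, -43.26, 106.84, -263.9]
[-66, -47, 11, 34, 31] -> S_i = Random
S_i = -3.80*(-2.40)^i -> [-3.8, 9.12, -21.89, 52.53, -126.07]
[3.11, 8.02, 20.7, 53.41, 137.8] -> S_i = 3.11*2.58^i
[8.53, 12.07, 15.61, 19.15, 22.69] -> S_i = 8.53 + 3.54*i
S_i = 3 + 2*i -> [3, 5, 7, 9, 11]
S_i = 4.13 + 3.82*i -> [4.13, 7.95, 11.77, 15.59, 19.41]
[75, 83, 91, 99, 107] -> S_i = 75 + 8*i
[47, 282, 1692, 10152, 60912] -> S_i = 47*6^i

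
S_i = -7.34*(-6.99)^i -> [-7.34, 51.31, -358.63, 2506.85, -17522.85]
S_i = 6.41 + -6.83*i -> [6.41, -0.42, -7.25, -14.08, -20.91]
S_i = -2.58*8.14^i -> [-2.58, -21.0, -170.95, -1391.53, -11327.06]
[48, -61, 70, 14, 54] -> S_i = Random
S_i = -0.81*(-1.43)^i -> [-0.81, 1.16, -1.66, 2.37, -3.39]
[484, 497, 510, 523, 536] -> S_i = 484 + 13*i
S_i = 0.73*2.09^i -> [0.73, 1.53, 3.19, 6.66, 13.93]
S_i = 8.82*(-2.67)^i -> [8.82, -23.55, 62.88, -167.88, 448.24]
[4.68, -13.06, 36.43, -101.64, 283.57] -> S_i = 4.68*(-2.79)^i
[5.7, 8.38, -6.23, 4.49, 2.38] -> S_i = Random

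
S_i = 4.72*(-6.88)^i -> [4.72, -32.47, 223.42, -1537.12, 10575.37]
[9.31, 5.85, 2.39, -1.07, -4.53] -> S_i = 9.31 + -3.46*i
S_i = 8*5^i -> [8, 40, 200, 1000, 5000]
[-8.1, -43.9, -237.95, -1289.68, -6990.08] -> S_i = -8.10*5.42^i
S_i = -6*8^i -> [-6, -48, -384, -3072, -24576]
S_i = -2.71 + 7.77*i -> [-2.71, 5.06, 12.83, 20.6, 28.37]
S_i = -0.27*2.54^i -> [-0.27, -0.69, -1.74, -4.42, -11.24]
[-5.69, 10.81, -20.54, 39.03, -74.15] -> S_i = -5.69*(-1.90)^i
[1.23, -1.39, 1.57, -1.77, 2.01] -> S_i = 1.23*(-1.13)^i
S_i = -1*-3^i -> [-1, 3, -9, 27, -81]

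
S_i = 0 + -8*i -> [0, -8, -16, -24, -32]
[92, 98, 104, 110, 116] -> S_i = 92 + 6*i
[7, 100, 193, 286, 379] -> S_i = 7 + 93*i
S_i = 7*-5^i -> [7, -35, 175, -875, 4375]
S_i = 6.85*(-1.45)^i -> [6.85, -9.93, 14.4, -20.88, 30.28]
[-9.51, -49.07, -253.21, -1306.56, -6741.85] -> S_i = -9.51*5.16^i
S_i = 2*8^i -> [2, 16, 128, 1024, 8192]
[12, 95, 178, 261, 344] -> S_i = 12 + 83*i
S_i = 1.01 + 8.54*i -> [1.01, 9.55, 18.09, 26.63, 35.17]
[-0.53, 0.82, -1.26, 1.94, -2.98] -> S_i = -0.53*(-1.54)^i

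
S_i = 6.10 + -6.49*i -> [6.1, -0.39, -6.88, -13.37, -19.86]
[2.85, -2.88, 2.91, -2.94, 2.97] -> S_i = 2.85*(-1.01)^i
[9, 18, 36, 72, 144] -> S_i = 9*2^i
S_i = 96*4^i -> [96, 384, 1536, 6144, 24576]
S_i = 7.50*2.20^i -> [7.5, 16.5, 36.3, 79.86, 175.69]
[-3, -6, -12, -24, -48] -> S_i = -3*2^i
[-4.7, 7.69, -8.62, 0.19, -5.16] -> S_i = Random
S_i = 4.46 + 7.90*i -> [4.46, 12.36, 20.26, 28.16, 36.06]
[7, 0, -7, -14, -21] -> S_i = 7 + -7*i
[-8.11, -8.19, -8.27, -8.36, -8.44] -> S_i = -8.11*1.01^i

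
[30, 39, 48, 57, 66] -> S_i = 30 + 9*i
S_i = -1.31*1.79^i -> [-1.31, -2.34, -4.2, -7.51, -13.45]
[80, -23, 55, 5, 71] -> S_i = Random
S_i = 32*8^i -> [32, 256, 2048, 16384, 131072]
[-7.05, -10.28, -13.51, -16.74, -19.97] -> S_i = -7.05 + -3.23*i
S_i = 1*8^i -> [1, 8, 64, 512, 4096]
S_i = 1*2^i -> [1, 2, 4, 8, 16]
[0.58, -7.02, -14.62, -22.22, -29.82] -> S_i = 0.58 + -7.60*i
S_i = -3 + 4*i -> [-3, 1, 5, 9, 13]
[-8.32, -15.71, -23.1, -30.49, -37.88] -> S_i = -8.32 + -7.39*i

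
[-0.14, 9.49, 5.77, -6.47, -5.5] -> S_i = Random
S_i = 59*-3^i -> [59, -177, 531, -1593, 4779]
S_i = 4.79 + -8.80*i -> [4.79, -4.01, -12.81, -21.61, -30.41]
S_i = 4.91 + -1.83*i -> [4.91, 3.08, 1.25, -0.58, -2.41]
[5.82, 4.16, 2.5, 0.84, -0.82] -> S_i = 5.82 + -1.66*i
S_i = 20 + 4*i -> [20, 24, 28, 32, 36]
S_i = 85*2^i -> [85, 170, 340, 680, 1360]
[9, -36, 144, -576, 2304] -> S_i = 9*-4^i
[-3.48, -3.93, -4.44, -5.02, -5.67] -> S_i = -3.48*1.13^i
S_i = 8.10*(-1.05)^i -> [8.1, -8.51, 8.93, -9.38, 9.85]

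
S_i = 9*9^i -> [9, 81, 729, 6561, 59049]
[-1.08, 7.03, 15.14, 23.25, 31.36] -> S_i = -1.08 + 8.11*i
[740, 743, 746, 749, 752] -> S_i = 740 + 3*i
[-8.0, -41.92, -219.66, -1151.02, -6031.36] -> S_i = -8.00*5.24^i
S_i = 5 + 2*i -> [5, 7, 9, 11, 13]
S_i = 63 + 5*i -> [63, 68, 73, 78, 83]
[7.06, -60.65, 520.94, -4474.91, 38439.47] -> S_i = 7.06*(-8.59)^i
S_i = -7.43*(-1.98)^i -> [-7.43, 14.71, -29.13, 57.67, -114.2]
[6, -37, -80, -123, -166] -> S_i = 6 + -43*i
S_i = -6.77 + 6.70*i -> [-6.77, -0.07, 6.63, 13.33, 20.03]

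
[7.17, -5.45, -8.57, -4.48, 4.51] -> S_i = Random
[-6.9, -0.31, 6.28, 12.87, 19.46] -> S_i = -6.90 + 6.59*i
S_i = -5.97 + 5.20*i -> [-5.97, -0.77, 4.43, 9.63, 14.83]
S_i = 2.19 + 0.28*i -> [2.19, 2.47, 2.75, 3.03, 3.31]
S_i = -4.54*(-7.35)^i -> [-4.54, 33.37, -245.26, 1802.68, -13249.67]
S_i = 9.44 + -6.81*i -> [9.44, 2.63, -4.18, -10.99, -17.8]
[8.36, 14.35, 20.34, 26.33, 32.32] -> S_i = 8.36 + 5.99*i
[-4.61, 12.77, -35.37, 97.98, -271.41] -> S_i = -4.61*(-2.77)^i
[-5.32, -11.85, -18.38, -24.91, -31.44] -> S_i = -5.32 + -6.53*i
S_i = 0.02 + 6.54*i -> [0.02, 6.56, 13.1, 19.64, 26.18]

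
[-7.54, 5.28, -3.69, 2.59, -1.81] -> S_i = -7.54*(-0.70)^i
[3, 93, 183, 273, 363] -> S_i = 3 + 90*i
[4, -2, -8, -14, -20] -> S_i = 4 + -6*i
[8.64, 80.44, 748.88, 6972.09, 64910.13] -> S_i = 8.64*9.31^i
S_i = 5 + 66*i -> [5, 71, 137, 203, 269]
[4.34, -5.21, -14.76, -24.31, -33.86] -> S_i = 4.34 + -9.55*i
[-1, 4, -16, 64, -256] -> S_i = -1*-4^i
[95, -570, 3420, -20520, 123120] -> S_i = 95*-6^i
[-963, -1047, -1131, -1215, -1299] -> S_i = -963 + -84*i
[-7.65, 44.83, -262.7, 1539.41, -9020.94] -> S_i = -7.65*(-5.86)^i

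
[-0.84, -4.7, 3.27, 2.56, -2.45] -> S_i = Random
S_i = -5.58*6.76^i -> [-5.58, -37.72, -254.99, -1723.75, -11652.55]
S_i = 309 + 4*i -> [309, 313, 317, 321, 325]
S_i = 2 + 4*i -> [2, 6, 10, 14, 18]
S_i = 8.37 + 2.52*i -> [8.37, 10.89, 13.41, 15.93, 18.45]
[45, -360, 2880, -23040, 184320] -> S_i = 45*-8^i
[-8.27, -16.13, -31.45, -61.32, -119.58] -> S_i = -8.27*1.95^i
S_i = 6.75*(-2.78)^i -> [6.75, -18.76, 52.17, -145.02, 403.17]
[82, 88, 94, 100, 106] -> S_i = 82 + 6*i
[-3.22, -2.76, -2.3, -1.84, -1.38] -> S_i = -3.22 + 0.46*i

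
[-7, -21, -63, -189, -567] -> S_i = -7*3^i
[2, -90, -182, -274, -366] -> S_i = 2 + -92*i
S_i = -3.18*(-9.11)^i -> [-3.18, 28.97, -263.91, 2404.26, -21902.85]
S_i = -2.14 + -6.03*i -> [-2.14, -8.17, -14.2, -20.23, -26.26]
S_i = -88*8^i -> [-88, -704, -5632, -45056, -360448]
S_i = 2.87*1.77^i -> [2.87, 5.08, 8.99, 15.91, 28.17]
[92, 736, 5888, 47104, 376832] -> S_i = 92*8^i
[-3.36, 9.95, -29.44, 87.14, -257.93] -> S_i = -3.36*(-2.96)^i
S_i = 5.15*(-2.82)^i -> [5.15, -14.52, 40.95, -115.49, 325.69]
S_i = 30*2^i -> [30, 60, 120, 240, 480]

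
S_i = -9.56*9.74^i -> [-9.56, -93.11, -906.93, -8833.54, -86038.68]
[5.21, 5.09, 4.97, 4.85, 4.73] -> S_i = 5.21 + -0.12*i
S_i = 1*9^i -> [1, 9, 81, 729, 6561]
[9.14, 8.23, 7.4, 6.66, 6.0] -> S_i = 9.14*0.90^i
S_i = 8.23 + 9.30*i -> [8.23, 17.53, 26.83, 36.13, 45.43]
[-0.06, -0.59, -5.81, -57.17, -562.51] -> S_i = -0.06*9.84^i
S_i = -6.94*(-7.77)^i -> [-6.94, 53.92, -418.99, 3255.54, -25295.52]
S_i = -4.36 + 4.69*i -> [-4.36, 0.33, 5.02, 9.71, 14.4]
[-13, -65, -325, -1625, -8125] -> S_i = -13*5^i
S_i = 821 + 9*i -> [821, 830, 839, 848, 857]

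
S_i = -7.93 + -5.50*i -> [-7.93, -13.43, -18.93, -24.43, -29.93]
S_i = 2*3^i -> [2, 6, 18, 54, 162]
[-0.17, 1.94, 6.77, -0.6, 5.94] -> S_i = Random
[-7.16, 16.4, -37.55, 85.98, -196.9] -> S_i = -7.16*(-2.29)^i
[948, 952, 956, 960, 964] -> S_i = 948 + 4*i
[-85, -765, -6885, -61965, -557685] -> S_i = -85*9^i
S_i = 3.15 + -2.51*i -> [3.15, 0.64, -1.87, -4.38, -6.89]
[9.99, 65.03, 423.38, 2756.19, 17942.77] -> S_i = 9.99*6.51^i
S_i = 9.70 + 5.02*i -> [9.7, 14.72, 19.74, 24.76, 29.78]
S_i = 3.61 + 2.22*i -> [3.61, 5.83, 8.05, 10.27, 12.49]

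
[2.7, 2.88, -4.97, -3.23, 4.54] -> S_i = Random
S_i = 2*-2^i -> [2, -4, 8, -16, 32]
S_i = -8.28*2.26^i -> [-8.28, -18.71, -42.29, -95.58, -216.01]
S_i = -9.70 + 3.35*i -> [-9.7, -6.35, -3.0, 0.35, 3.7]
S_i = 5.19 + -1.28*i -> [5.19, 3.91, 2.63, 1.35, 0.07]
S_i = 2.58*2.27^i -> [2.58, 5.86, 13.29, 30.18, 68.51]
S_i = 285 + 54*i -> [285, 339, 393, 447, 501]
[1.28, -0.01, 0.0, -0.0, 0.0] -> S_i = 1.28*(-0.01)^i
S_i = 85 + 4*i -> [85, 89, 93, 97, 101]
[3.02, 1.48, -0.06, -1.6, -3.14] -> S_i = 3.02 + -1.54*i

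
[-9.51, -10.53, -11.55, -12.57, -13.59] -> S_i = -9.51 + -1.02*i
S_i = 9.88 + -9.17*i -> [9.88, 0.71, -8.46, -17.63, -26.8]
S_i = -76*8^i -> [-76, -608, -4864, -38912, -311296]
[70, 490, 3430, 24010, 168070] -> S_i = 70*7^i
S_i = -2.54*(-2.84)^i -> [-2.54, 7.21, -20.49, 58.18, -165.24]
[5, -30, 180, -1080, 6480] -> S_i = 5*-6^i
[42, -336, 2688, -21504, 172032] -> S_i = 42*-8^i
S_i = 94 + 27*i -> [94, 121, 148, 175, 202]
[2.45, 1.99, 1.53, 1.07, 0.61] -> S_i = 2.45 + -0.46*i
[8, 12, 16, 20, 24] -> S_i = 8 + 4*i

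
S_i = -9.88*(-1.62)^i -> [-9.88, 16.01, -25.93, 42.01, -68.05]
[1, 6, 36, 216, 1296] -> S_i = 1*6^i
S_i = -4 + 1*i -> [-4, -3, -2, -1, 0]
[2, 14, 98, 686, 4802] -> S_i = 2*7^i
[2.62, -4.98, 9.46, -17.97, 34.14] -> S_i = 2.62*(-1.90)^i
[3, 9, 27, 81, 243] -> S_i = 3*3^i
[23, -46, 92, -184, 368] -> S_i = 23*-2^i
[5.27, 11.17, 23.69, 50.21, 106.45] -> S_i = 5.27*2.12^i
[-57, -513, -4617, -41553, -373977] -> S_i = -57*9^i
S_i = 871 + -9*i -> [871, 862, 853, 844, 835]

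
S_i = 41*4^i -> [41, 164, 656, 2624, 10496]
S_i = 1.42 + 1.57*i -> [1.42, 2.99, 4.56, 6.13, 7.7]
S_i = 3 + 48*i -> [3, 51, 99, 147, 195]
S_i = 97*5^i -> [97, 485, 2425, 12125, 60625]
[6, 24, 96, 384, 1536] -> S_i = 6*4^i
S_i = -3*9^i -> [-3, -27, -243, -2187, -19683]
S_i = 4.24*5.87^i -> [4.24, 24.89, 146.1, 857.59, 5034.06]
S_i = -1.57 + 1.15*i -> [-1.57, -0.42, 0.73, 1.88, 3.03]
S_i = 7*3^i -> [7, 21, 63, 189, 567]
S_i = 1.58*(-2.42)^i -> [1.58, -3.82, 9.25, -22.39, 54.19]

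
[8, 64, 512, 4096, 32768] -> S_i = 8*8^i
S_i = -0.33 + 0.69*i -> [-0.33, 0.36, 1.05, 1.74, 2.43]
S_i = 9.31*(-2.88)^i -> [9.31, -26.81, 77.22, -222.4, 640.5]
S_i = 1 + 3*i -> [1, 4, 7, 10, 13]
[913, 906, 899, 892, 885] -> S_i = 913 + -7*i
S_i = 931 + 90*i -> [931, 1021, 1111, 1201, 1291]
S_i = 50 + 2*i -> [50, 52, 54, 56, 58]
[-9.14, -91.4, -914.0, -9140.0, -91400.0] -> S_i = -9.14*10.00^i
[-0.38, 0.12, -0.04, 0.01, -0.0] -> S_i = -0.38*(-0.31)^i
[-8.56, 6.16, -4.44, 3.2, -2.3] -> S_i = -8.56*(-0.72)^i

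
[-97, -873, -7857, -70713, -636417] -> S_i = -97*9^i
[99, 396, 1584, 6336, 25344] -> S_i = 99*4^i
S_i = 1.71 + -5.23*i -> [1.71, -3.52, -8.75, -13.98, -19.21]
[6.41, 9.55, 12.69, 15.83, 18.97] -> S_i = 6.41 + 3.14*i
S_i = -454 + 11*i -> [-454, -443, -432, -421, -410]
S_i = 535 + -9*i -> [535, 526, 517, 508, 499]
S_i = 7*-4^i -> [7, -28, 112, -448, 1792]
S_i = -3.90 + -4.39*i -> [-3.9, -8.29, -12.68, -17.07, -21.46]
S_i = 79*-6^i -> [79, -474, 2844, -17064, 102384]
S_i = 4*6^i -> [4, 24, 144, 864, 5184]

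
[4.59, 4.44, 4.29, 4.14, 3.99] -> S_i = 4.59 + -0.15*i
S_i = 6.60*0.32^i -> [6.6, 2.11, 0.68, 0.22, 0.07]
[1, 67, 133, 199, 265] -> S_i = 1 + 66*i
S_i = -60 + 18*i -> [-60, -42, -24, -6, 12]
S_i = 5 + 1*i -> [5, 6, 7, 8, 9]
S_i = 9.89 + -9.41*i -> [9.89, 0.48, -8.93, -18.34, -27.75]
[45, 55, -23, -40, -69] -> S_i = Random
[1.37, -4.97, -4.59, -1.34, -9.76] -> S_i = Random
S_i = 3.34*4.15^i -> [3.34, 13.86, 57.52, 238.72, 990.69]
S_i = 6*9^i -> [6, 54, 486, 4374, 39366]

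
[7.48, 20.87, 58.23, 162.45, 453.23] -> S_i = 7.48*2.79^i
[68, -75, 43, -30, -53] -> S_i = Random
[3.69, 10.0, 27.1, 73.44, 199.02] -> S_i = 3.69*2.71^i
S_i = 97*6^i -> [97, 582, 3492, 20952, 125712]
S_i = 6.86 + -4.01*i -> [6.86, 2.85, -1.16, -5.17, -9.18]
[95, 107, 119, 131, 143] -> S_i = 95 + 12*i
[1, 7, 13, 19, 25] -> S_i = 1 + 6*i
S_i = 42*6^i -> [42, 252, 1512, 9072, 54432]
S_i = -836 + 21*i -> [-836, -815, -794, -773, -752]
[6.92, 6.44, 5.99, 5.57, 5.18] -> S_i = 6.92*0.93^i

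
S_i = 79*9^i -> [79, 711, 6399, 57591, 518319]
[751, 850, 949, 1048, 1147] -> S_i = 751 + 99*i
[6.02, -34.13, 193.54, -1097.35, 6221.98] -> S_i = 6.02*(-5.67)^i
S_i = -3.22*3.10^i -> [-3.22, -9.98, -30.94, -95.93, -297.37]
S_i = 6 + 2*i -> [6, 8, 10, 12, 14]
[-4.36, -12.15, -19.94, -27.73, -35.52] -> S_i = -4.36 + -7.79*i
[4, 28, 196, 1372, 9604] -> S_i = 4*7^i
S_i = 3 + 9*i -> [3, 12, 21, 30, 39]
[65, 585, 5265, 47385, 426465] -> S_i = 65*9^i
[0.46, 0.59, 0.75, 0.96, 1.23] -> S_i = 0.46*1.28^i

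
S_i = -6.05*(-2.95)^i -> [-6.05, 17.85, -52.65, 155.32, -458.19]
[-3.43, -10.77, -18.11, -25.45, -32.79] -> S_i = -3.43 + -7.34*i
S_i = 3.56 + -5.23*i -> [3.56, -1.67, -6.9, -12.13, -17.36]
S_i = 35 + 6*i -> [35, 41, 47, 53, 59]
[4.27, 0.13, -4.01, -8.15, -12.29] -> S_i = 4.27 + -4.14*i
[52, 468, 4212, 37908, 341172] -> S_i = 52*9^i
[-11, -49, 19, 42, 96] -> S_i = Random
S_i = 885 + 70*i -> [885, 955, 1025, 1095, 1165]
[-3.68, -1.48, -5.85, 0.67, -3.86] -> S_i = Random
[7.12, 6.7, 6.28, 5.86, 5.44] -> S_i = 7.12 + -0.42*i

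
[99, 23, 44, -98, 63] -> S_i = Random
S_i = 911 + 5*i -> [911, 916, 921, 926, 931]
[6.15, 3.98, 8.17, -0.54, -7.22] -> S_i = Random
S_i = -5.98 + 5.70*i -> [-5.98, -0.28, 5.42, 11.12, 16.82]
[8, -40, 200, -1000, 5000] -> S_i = 8*-5^i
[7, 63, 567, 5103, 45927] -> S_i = 7*9^i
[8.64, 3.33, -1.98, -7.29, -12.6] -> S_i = 8.64 + -5.31*i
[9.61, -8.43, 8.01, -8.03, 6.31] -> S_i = Random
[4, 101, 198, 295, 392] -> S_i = 4 + 97*i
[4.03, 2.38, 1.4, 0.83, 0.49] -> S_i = 4.03*0.59^i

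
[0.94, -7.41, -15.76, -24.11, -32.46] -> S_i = 0.94 + -8.35*i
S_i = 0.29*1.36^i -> [0.29, 0.39, 0.54, 0.73, 0.99]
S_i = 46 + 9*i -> [46, 55, 64, 73, 82]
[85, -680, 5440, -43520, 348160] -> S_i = 85*-8^i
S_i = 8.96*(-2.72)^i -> [8.96, -24.37, 66.29, -180.31, 490.44]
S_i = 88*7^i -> [88, 616, 4312, 30184, 211288]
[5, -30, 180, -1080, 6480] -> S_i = 5*-6^i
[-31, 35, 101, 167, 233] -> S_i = -31 + 66*i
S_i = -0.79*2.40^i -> [-0.79, -1.9, -4.55, -10.92, -26.21]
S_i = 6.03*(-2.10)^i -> [6.03, -12.66, 26.59, -55.84, 117.27]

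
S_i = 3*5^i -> [3, 15, 75, 375, 1875]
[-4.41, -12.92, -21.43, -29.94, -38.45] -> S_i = -4.41 + -8.51*i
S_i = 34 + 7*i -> [34, 41, 48, 55, 62]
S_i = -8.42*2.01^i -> [-8.42, -16.92, -34.02, -68.38, -137.43]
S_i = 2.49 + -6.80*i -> [2.49, -4.31, -11.11, -17.91, -24.71]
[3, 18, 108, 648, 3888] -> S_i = 3*6^i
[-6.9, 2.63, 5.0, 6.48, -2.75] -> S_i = Random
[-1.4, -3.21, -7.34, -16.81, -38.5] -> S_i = -1.40*2.29^i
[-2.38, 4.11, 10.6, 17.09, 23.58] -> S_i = -2.38 + 6.49*i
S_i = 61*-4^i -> [61, -244, 976, -3904, 15616]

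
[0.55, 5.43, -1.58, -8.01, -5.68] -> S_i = Random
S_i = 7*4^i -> [7, 28, 112, 448, 1792]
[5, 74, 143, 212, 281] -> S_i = 5 + 69*i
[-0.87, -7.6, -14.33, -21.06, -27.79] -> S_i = -0.87 + -6.73*i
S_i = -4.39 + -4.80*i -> [-4.39, -9.19, -13.99, -18.79, -23.59]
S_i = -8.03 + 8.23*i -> [-8.03, 0.2, 8.43, 16.66, 24.89]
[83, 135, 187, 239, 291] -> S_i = 83 + 52*i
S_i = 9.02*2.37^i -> [9.02, 21.38, 50.66, 120.07, 284.58]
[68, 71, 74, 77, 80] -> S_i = 68 + 3*i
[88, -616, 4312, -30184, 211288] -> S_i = 88*-7^i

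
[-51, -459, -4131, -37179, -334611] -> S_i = -51*9^i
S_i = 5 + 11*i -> [5, 16, 27, 38, 49]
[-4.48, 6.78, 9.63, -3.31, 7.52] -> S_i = Random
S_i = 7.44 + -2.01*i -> [7.44, 5.43, 3.42, 1.41, -0.6]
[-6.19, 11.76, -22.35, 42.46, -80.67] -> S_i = -6.19*(-1.90)^i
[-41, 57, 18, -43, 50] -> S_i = Random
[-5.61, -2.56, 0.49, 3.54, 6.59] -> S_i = -5.61 + 3.05*i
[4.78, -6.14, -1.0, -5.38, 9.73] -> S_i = Random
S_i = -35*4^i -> [-35, -140, -560, -2240, -8960]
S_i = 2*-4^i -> [2, -8, 32, -128, 512]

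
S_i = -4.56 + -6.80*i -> [-4.56, -11.36, -18.16, -24.96, -31.76]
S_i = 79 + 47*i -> [79, 126, 173, 220, 267]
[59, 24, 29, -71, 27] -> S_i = Random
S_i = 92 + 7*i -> [92, 99, 106, 113, 120]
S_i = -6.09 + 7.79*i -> [-6.09, 1.7, 9.49, 17.28, 25.07]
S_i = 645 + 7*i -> [645, 652, 659, 666, 673]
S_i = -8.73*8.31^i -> [-8.73, -72.55, -602.86, -5009.76, -41631.14]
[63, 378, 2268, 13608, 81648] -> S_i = 63*6^i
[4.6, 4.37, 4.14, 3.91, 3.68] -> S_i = 4.60 + -0.23*i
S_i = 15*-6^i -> [15, -90, 540, -3240, 19440]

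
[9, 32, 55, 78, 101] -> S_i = 9 + 23*i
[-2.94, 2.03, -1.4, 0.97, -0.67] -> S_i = -2.94*(-0.69)^i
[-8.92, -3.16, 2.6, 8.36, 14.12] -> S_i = -8.92 + 5.76*i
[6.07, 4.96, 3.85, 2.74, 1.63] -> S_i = 6.07 + -1.11*i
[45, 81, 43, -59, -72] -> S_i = Random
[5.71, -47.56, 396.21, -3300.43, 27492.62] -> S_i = 5.71*(-8.33)^i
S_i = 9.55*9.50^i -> [9.55, 90.72, 861.89, 8187.93, 77785.35]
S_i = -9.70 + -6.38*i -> [-9.7, -16.08, -22.46, -28.84, -35.22]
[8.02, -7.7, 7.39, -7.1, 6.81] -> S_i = 8.02*(-0.96)^i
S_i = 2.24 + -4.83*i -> [2.24, -2.59, -7.42, -12.25, -17.08]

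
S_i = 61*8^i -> [61, 488, 3904, 31232, 249856]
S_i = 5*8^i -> [5, 40, 320, 2560, 20480]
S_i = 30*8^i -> [30, 240, 1920, 15360, 122880]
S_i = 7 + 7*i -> [7, 14, 21, 28, 35]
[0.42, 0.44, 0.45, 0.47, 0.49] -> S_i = 0.42*1.04^i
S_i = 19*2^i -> [19, 38, 76, 152, 304]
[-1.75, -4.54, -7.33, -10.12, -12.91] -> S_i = -1.75 + -2.79*i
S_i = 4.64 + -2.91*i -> [4.64, 1.73, -1.18, -4.09, -7.0]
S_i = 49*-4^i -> [49, -196, 784, -3136, 12544]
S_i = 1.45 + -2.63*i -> [1.45, -1.18, -3.81, -6.44, -9.07]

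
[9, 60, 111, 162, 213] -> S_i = 9 + 51*i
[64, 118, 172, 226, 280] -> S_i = 64 + 54*i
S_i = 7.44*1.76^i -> [7.44, 13.09, 23.05, 40.56, 71.39]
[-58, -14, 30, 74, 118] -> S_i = -58 + 44*i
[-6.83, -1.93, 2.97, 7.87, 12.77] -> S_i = -6.83 + 4.90*i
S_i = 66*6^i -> [66, 396, 2376, 14256, 85536]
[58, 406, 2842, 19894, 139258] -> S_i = 58*7^i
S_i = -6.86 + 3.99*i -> [-6.86, -2.87, 1.12, 5.11, 9.1]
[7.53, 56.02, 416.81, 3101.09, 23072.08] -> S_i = 7.53*7.44^i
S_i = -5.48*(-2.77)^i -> [-5.48, 15.18, -42.05, 116.47, -322.63]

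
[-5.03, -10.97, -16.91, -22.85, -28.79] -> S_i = -5.03 + -5.94*i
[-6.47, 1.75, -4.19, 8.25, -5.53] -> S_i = Random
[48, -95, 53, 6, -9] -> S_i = Random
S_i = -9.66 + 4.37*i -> [-9.66, -5.29, -0.92, 3.45, 7.82]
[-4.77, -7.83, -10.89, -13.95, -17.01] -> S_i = -4.77 + -3.06*i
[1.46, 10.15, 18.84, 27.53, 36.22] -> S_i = 1.46 + 8.69*i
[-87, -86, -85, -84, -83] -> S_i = -87 + 1*i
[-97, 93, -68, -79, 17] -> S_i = Random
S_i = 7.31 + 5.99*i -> [7.31, 13.3, 19.29, 25.28, 31.27]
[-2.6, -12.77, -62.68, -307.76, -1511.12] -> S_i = -2.60*4.91^i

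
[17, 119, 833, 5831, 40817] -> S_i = 17*7^i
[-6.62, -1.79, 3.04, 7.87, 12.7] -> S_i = -6.62 + 4.83*i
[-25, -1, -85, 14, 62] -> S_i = Random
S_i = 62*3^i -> [62, 186, 558, 1674, 5022]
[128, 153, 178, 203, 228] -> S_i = 128 + 25*i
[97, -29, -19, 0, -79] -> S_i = Random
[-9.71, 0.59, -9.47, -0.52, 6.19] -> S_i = Random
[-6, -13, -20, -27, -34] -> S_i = -6 + -7*i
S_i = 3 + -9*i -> [3, -6, -15, -24, -33]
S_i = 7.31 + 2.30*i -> [7.31, 9.61, 11.91, 14.21, 16.51]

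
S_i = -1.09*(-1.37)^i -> [-1.09, 1.49, -2.05, 2.8, -3.84]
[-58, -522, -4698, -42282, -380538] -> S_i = -58*9^i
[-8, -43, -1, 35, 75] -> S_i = Random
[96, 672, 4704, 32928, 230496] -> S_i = 96*7^i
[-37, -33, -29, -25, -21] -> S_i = -37 + 4*i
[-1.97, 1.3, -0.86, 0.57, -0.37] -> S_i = -1.97*(-0.66)^i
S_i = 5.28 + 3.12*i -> [5.28, 8.4, 11.52, 14.64, 17.76]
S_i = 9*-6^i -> [9, -54, 324, -1944, 11664]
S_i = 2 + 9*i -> [2, 11, 20, 29, 38]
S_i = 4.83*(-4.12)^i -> [4.83, -19.9, 81.99, -337.78, 1391.67]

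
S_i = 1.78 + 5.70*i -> [1.78, 7.48, 13.18, 18.88, 24.58]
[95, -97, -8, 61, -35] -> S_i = Random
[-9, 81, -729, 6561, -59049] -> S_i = -9*-9^i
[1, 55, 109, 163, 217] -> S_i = 1 + 54*i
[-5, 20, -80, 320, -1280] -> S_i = -5*-4^i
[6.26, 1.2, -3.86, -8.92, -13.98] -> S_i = 6.26 + -5.06*i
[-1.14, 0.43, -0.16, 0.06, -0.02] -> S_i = -1.14*(-0.38)^i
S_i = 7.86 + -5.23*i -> [7.86, 2.63, -2.6, -7.83, -13.06]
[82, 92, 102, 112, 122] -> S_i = 82 + 10*i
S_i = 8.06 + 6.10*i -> [8.06, 14.16, 20.26, 26.36, 32.46]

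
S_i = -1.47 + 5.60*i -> [-1.47, 4.13, 9.73, 15.33, 20.93]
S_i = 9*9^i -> [9, 81, 729, 6561, 59049]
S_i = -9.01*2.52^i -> [-9.01, -22.71, -57.22, -144.19, -363.35]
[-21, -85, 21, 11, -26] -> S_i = Random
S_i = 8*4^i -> [8, 32, 128, 512, 2048]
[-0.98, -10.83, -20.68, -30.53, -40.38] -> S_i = -0.98 + -9.85*i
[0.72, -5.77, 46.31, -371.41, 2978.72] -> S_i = 0.72*(-8.02)^i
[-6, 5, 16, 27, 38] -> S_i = -6 + 11*i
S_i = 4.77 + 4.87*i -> [4.77, 9.64, 14.51, 19.38, 24.25]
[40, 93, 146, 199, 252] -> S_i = 40 + 53*i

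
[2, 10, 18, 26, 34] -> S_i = 2 + 8*i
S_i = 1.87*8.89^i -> [1.87, 16.62, 147.79, 1313.85, 11680.16]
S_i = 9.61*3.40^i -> [9.61, 32.67, 111.09, 377.71, 1284.22]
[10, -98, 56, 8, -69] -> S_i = Random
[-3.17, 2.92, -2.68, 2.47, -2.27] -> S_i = -3.17*(-0.92)^i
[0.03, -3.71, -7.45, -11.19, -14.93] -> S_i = 0.03 + -3.74*i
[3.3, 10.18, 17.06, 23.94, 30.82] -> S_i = 3.30 + 6.88*i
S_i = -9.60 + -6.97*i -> [-9.6, -16.57, -23.54, -30.51, -37.48]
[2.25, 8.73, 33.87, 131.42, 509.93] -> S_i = 2.25*3.88^i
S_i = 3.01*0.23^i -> [3.01, 0.69, 0.16, 0.04, 0.01]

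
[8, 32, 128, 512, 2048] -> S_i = 8*4^i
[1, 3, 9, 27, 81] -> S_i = 1*3^i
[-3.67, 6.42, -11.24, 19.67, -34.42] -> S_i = -3.67*(-1.75)^i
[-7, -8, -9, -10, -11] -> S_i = -7 + -1*i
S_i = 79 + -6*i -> [79, 73, 67, 61, 55]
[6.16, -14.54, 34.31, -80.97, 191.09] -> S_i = 6.16*(-2.36)^i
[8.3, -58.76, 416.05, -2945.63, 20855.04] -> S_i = 8.30*(-7.08)^i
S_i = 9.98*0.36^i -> [9.98, 3.59, 1.29, 0.47, 0.17]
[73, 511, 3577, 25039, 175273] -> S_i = 73*7^i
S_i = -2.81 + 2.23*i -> [-2.81, -0.58, 1.65, 3.88, 6.11]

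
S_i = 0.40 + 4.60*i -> [0.4, 5.0, 9.6, 14.2, 18.8]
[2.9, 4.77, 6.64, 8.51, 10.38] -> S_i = 2.90 + 1.87*i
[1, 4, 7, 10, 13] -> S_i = 1 + 3*i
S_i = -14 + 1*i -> [-14, -13, -12, -11, -10]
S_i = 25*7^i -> [25, 175, 1225, 8575, 60025]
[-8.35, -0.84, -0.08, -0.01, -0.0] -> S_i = -8.35*0.10^i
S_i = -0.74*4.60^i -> [-0.74, -3.4, -15.66, -72.03, -331.33]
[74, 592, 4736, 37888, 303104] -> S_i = 74*8^i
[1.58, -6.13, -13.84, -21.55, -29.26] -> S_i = 1.58 + -7.71*i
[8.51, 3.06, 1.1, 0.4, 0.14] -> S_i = 8.51*0.36^i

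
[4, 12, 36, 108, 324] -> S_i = 4*3^i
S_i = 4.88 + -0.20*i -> [4.88, 4.68, 4.48, 4.28, 4.08]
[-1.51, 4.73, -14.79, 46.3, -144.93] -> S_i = -1.51*(-3.13)^i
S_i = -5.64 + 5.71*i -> [-5.64, 0.07, 5.78, 11.49, 17.2]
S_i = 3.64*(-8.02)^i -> [3.64, -29.19, 234.13, -1877.69, 15059.09]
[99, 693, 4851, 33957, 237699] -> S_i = 99*7^i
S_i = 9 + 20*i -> [9, 29, 49, 69, 89]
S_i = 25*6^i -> [25, 150, 900, 5400, 32400]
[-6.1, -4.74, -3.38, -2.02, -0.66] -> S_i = -6.10 + 1.36*i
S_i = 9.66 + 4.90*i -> [9.66, 14.56, 19.46, 24.36, 29.26]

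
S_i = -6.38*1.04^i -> [-6.38, -6.64, -6.9, -7.18, -7.46]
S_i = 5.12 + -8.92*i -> [5.12, -3.8, -12.72, -21.64, -30.56]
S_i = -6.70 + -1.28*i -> [-6.7, -7.98, -9.26, -10.54, -11.82]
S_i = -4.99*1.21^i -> [-4.99, -6.04, -7.31, -8.84, -10.7]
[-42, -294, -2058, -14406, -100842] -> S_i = -42*7^i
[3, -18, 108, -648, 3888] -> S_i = 3*-6^i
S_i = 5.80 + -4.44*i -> [5.8, 1.36, -3.08, -7.52, -11.96]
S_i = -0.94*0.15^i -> [-0.94, -0.14, -0.02, -0.0, -0.0]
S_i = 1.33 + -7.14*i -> [1.33, -5.81, -12.95, -20.09, -27.23]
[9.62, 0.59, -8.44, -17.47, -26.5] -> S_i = 9.62 + -9.03*i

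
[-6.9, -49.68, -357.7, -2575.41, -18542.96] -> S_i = -6.90*7.20^i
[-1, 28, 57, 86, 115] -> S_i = -1 + 29*i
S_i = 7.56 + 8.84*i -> [7.56, 16.4, 25.24, 34.08, 42.92]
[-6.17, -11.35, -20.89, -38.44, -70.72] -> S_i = -6.17*1.84^i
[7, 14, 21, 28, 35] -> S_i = 7 + 7*i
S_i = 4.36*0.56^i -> [4.36, 2.44, 1.37, 0.77, 0.43]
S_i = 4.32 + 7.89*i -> [4.32, 12.21, 20.1, 27.99, 35.88]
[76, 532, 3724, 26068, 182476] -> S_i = 76*7^i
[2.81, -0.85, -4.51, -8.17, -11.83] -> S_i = 2.81 + -3.66*i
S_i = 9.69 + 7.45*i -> [9.69, 17.14, 24.59, 32.04, 39.49]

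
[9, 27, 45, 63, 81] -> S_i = 9 + 18*i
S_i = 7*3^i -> [7, 21, 63, 189, 567]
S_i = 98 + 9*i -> [98, 107, 116, 125, 134]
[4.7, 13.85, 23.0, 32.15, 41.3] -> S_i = 4.70 + 9.15*i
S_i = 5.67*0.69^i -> [5.67, 3.91, 2.7, 1.86, 1.29]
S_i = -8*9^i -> [-8, -72, -648, -5832, -52488]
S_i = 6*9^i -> [6, 54, 486, 4374, 39366]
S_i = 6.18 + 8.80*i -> [6.18, 14.98, 23.78, 32.58, 41.38]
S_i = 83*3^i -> [83, 249, 747, 2241, 6723]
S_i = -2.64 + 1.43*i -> [-2.64, -1.21, 0.22, 1.65, 3.08]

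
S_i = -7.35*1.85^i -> [-7.35, -13.6, -25.16, -46.54, -86.09]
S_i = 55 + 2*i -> [55, 57, 59, 61, 63]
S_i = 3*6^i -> [3, 18, 108, 648, 3888]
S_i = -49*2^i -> [-49, -98, -196, -392, -784]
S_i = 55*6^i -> [55, 330, 1980, 11880, 71280]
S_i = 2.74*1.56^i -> [2.74, 4.27, 6.67, 10.4, 16.23]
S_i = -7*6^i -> [-7, -42, -252, -1512, -9072]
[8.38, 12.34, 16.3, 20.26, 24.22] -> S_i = 8.38 + 3.96*i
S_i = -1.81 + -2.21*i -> [-1.81, -4.02, -6.23, -8.44, -10.65]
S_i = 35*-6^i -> [35, -210, 1260, -7560, 45360]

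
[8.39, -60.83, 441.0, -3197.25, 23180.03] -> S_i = 8.39*(-7.25)^i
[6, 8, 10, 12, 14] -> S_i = 6 + 2*i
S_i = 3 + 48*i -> [3, 51, 99, 147, 195]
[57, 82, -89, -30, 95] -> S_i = Random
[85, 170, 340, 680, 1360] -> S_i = 85*2^i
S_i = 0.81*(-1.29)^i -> [0.81, -1.04, 1.35, -1.74, 2.24]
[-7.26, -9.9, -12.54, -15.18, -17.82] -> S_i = -7.26 + -2.64*i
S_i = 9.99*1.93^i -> [9.99, 19.28, 37.21, 71.82, 138.61]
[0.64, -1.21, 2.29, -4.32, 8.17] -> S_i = 0.64*(-1.89)^i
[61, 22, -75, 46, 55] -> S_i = Random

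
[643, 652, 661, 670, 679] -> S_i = 643 + 9*i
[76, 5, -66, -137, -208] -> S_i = 76 + -71*i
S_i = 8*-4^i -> [8, -32, 128, -512, 2048]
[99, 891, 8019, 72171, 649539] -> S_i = 99*9^i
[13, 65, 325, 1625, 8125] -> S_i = 13*5^i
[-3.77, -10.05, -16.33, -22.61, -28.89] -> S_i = -3.77 + -6.28*i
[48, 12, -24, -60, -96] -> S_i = 48 + -36*i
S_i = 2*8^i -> [2, 16, 128, 1024, 8192]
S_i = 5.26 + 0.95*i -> [5.26, 6.21, 7.16, 8.11, 9.06]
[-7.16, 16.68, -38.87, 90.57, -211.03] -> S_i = -7.16*(-2.33)^i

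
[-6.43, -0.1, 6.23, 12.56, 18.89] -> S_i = -6.43 + 6.33*i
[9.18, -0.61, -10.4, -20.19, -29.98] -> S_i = 9.18 + -9.79*i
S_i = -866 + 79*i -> [-866, -787, -708, -629, -550]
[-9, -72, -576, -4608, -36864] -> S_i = -9*8^i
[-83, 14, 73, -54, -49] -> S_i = Random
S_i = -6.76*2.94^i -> [-6.76, -19.87, -58.43, -171.79, -505.05]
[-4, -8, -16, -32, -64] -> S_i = -4*2^i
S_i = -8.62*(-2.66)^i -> [-8.62, 22.93, -60.99, 162.24, -431.55]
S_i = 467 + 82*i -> [467, 549, 631, 713, 795]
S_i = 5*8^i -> [5, 40, 320, 2560, 20480]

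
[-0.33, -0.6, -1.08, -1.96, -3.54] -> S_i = -0.33*1.81^i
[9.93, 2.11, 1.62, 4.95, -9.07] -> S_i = Random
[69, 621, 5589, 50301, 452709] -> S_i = 69*9^i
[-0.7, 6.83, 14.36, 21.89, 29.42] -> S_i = -0.70 + 7.53*i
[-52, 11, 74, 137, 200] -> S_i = -52 + 63*i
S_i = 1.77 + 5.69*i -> [1.77, 7.46, 13.15, 18.84, 24.53]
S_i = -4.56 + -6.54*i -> [-4.56, -11.1, -17.64, -24.18, -30.72]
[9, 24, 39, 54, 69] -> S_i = 9 + 15*i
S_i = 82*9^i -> [82, 738, 6642, 59778, 538002]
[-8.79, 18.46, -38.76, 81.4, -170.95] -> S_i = -8.79*(-2.10)^i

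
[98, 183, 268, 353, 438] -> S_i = 98 + 85*i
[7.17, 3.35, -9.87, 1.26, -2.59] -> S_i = Random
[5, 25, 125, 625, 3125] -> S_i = 5*5^i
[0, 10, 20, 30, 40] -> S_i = 0 + 10*i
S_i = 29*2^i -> [29, 58, 116, 232, 464]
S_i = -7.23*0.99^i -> [-7.23, -7.16, -7.09, -7.02, -6.95]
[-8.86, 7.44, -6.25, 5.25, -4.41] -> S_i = -8.86*(-0.84)^i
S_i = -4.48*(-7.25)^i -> [-4.48, 32.48, -235.48, 1707.23, -12377.42]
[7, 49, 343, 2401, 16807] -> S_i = 7*7^i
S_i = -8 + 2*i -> [-8, -6, -4, -2, 0]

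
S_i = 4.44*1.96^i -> [4.44, 8.7, 17.06, 33.43, 65.53]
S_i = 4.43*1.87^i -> [4.43, 8.28, 15.49, 28.97, 54.17]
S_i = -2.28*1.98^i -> [-2.28, -4.51, -8.94, -17.7, -35.04]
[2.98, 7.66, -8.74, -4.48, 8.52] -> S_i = Random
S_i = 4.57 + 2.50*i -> [4.57, 7.07, 9.57, 12.07, 14.57]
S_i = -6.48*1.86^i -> [-6.48, -12.05, -22.42, -41.7, -77.56]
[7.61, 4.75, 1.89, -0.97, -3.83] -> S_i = 7.61 + -2.86*i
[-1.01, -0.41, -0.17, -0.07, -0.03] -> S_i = -1.01*0.41^i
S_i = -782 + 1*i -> [-782, -781, -780, -779, -778]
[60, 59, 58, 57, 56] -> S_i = 60 + -1*i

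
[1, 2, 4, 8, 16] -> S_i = 1*2^i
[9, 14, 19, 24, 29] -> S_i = 9 + 5*i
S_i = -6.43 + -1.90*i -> [-6.43, -8.33, -10.23, -12.13, -14.03]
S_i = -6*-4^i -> [-6, 24, -96, 384, -1536]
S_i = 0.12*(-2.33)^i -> [0.12, -0.28, 0.65, -1.52, 3.54]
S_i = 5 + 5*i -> [5, 10, 15, 20, 25]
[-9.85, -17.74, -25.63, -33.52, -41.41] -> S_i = -9.85 + -7.89*i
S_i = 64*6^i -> [64, 384, 2304, 13824, 82944]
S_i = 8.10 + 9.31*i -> [8.1, 17.41, 26.72, 36.03, 45.34]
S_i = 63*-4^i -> [63, -252, 1008, -4032, 16128]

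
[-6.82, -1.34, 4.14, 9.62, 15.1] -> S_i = -6.82 + 5.48*i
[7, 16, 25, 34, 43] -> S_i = 7 + 9*i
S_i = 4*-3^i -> [4, -12, 36, -108, 324]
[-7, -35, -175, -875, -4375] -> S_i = -7*5^i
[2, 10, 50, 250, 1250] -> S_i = 2*5^i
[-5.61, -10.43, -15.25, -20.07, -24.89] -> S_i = -5.61 + -4.82*i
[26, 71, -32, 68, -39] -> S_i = Random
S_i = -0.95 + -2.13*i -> [-0.95, -3.08, -5.21, -7.34, -9.47]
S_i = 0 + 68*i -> [0, 68, 136, 204, 272]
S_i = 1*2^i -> [1, 2, 4, 8, 16]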